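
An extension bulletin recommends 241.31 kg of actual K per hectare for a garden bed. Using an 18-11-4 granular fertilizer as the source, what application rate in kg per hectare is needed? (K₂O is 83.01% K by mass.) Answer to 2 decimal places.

As K₂O: 241.31 / 0.8301 = 290.7 kg per hectare.
Product per hectare = 290.7 / 4% = 7267.498 kg.

7267.50 kg of product per hectare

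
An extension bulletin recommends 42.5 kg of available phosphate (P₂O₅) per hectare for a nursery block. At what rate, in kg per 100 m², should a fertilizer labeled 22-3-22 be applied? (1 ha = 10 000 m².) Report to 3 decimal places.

Product per hectare = 42.5 / 3% = 1416.67 kg.
Convert to per 100 m²: 1416.67 × 0.01 = 14.1667 kg.

14.167 kg of product per hundred sq m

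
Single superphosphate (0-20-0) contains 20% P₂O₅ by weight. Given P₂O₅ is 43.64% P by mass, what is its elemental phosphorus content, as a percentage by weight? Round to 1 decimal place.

%P = 20 × 0.4364 = 8.728%.

8.7% P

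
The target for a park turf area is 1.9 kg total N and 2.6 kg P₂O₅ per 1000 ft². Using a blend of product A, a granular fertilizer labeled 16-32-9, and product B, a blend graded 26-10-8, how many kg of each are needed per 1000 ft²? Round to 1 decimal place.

Let a = kg of product A, b = kg of product B (per 1000 ft²).
N: 0.16·a + 0.26·b = 1.9
P₂O₅: 0.32·a + 0.1·b = 2.6
From row1: a = (1.9 − 0.26·b) / 0.16.
Into row2: 0.32·(1.9 − 0.26·b)/0.16 + 0.1·b = 2.6 → b = 2.85714, a = 7.23214.

7.2 kg product A, 2.9 kg product B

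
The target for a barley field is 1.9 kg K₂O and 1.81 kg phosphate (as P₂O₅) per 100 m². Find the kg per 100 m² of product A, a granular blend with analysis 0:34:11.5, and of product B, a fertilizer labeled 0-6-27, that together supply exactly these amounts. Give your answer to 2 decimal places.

Let a = kg of product A, b = kg of product B (per 100 m²).
K₂O: 0.115·a + 0.27·b = 1.9
P₂O₅: 0.34·a + 0.06·b = 1.81
From row1: a = (1.9 − 0.27·b) / 0.115.
Into row2: 0.34·(1.9 − 0.27·b)/0.115 + 0.06·b = 1.81 → b = 5.15724, a = 4.41343.

4.41 kg product A, 5.16 kg product B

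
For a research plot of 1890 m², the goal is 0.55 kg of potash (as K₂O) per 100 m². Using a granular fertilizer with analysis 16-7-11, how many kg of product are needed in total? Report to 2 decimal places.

Product per 100 m² = 0.55 / 11% = 5 kg.
Total product = 5 × 1890 / 100 = 94.5 kg.

94.50 kg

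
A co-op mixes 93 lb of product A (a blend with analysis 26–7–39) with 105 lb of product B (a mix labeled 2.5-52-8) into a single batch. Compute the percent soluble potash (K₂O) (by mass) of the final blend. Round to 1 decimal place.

22.6% K₂O

Total mass = 93 + 105 = 198 lb.
K₂O mass = 39%×93 + 8%×105 = 44.67 lb.
% K₂O = 44.67 / 198 = 22.5606%.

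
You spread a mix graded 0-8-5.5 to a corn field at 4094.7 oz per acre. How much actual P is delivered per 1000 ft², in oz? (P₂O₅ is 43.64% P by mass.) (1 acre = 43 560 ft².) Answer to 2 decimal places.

3.28 oz P per thousand sq ft

P₂O₅ per acre = 4094.7 × 8% = 327.576 oz.
Elemental P = 327.576 × 0.4364 = 142.954 oz per acre.
Convert to per 1000 ft²: 142.954 × 0.0229568 = 3.28178 oz.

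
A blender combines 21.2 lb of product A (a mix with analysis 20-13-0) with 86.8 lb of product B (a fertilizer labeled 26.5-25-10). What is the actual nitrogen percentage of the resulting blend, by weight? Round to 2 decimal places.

25.22% N

Total mass = 21.2 + 86.8 = 108 lb.
N mass = 20%×21.2 + 26.5%×86.8 = 27.242 lb.
% N = 27.242 / 108 = 25.2241%.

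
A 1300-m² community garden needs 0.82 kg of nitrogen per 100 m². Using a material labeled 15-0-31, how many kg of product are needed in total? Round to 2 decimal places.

Product per 100 m² = 0.82 / 15% = 5.46667 kg.
Total product = 5.46667 × 1300 / 100 = 71.0667 kg.

71.07 kg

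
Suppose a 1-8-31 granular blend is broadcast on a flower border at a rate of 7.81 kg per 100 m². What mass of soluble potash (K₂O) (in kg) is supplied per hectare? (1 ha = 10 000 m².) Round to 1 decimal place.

242.1 kg K₂O per hectare

K₂O per 100 m² = 7.81 × 31% = 2.4211 kg.
Convert to per hectare: 2.4211 × 100 = 242.11 kg.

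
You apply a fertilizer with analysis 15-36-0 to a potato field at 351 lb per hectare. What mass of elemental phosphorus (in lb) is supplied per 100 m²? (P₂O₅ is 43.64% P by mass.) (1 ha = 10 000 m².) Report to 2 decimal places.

P₂O₅ per hectare = 351 × 36% = 126.36 lb.
Elemental P = 126.36 × 0.4364 = 55.1435 lb per hectare.
Convert to per 100 m²: 55.1435 × 0.01 = 0.551435 lb.

0.55 lb P per hundred sq m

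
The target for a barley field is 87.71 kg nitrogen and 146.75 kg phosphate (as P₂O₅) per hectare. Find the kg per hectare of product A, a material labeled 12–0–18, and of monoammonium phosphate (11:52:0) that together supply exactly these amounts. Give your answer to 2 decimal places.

Per-hectare balance (a = product A, b = monoammonium phosphate):
N: 0.12·a + 0.11·b = 87.71
P₂O₅: 0·a + 0.52·b = 146.75
Solving simultaneously: a = 472.223, b = 282.212.

472.22 kg product A, 282.21 kg monoammonium phosphate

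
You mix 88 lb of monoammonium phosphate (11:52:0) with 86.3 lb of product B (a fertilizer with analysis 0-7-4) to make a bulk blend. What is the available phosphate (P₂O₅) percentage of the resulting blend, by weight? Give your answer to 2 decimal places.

29.72% P₂O₅

Total mass = 88 + 86.3 = 174.3 lb.
P₂O₅ mass = 52%×88 + 7%×86.3 = 51.801 lb.
% P₂O₅ = 51.801 / 174.3 = 29.7194%.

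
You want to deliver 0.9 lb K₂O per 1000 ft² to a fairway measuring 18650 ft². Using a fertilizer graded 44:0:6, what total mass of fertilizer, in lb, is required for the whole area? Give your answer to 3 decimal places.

Product per 1000 ft² = 0.9 / 6% = 15 lb.
Total product = 15 × 18650 / 1000 = 279.75 lb.

279.750 lb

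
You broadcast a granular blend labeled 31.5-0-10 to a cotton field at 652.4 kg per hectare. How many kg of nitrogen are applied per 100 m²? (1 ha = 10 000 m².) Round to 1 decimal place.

nitrogen per hectare = 652.4 × 31.5% = 205.506 kg.
Convert to per 100 m²: 205.506 × 0.01 = 2.05506 kg.

2.1 kg N per hundred sq m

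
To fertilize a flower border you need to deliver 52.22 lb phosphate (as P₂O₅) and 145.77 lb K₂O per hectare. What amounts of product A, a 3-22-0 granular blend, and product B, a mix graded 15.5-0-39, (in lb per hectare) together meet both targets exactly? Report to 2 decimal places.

237.36 lb product A, 373.77 lb product B

Let a = lb of product A, b = lb of product B (per hectare).
P₂O₅: 0.22·a + 0·b = 52.22
K₂O: 0·a + 0.39·b = 145.77
Solving simultaneously: a = 237.364, b = 373.769.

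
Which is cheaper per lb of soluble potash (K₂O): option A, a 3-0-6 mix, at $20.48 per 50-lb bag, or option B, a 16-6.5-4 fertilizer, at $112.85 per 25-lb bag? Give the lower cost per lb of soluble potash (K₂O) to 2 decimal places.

option A: K₂O per bag = 50 × 6% = 3 lb; cost = 20.48 / 3 = $6.8267/lb K₂O.
option B: K₂O per bag = 25 × 4% = 1 lb; cost = 112.85 / 1 = $112.8500/lb K₂O.
option A is cheaper.

$6.83 per lb K₂O (option A)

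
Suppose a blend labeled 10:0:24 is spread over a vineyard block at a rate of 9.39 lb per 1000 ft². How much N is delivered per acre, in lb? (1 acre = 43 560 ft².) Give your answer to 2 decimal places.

nitrogen per 1000 ft² = 9.39 × 10% = 0.939 lb.
Convert to per acre: 0.939 × 43.56 = 40.9028 lb.

40.90 lb N per acre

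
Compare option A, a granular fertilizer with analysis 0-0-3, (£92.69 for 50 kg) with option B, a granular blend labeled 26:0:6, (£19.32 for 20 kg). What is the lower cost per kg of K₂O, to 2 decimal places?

£16.10 per kg K₂O (option B)

option A: K₂O per bag = 50 × 3% = 1.5 kg; cost = 92.69 / 1.5 = £61.7933/kg K₂O.
option B: K₂O per bag = 20 × 6% = 1.2 kg; cost = 19.32 / 1.2 = £16.1000/kg K₂O.
option B is cheaper.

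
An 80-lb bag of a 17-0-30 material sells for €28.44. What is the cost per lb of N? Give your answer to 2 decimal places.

€2.09 per lb N

N in bag = 80 × 17% = 13.6 lb.
Cost per lb N = €28.44 / 13.6 = €2.0912.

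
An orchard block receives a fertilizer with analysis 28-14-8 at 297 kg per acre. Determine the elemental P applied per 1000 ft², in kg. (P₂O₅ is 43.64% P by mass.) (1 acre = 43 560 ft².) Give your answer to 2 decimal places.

P₂O₅ per acre = 297 × 14% = 41.58 kg.
Elemental P = 41.58 × 0.4364 = 18.1455 kg per acre.
Convert to per 1000 ft²: 18.1455 × 0.0229568 = 0.416564 kg.

0.42 kg P per thousand sq ft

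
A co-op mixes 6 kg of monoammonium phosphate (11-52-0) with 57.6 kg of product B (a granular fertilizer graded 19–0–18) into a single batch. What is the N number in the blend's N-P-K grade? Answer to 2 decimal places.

18.25% N

Total mass = 6 + 57.6 = 63.6 kg.
N mass = 11%×6 + 19%×57.6 = 11.604 kg.
% N = 11.604 / 63.6 = 18.2453%.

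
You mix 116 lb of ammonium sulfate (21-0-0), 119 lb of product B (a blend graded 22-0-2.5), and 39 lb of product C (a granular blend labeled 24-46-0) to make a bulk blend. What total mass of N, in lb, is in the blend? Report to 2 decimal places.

N mass = 21%×116 + 22%×119 + 24%×39 = 59.9 lb.

59.90 lb N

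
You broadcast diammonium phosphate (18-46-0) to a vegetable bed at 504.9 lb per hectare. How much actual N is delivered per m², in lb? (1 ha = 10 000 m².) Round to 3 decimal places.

nitrogen per hectare = 504.9 × 18% = 90.882 lb.
Convert to per m²: 90.882 × 0.0001 = 0.0090882 lb.

0.009 lb N per sq m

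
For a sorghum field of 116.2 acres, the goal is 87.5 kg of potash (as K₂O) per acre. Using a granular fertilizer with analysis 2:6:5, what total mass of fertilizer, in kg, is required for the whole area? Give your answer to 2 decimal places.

Product per acre = 87.5 / 5% = 1750 kg.
Total product = 1750 × 116.2 = 203350 kg.

203350.00 kg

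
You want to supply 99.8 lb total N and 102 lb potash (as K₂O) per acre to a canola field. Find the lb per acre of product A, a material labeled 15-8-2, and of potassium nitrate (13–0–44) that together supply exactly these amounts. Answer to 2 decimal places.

Per-acre balance (a = product A, b = potassium nitrate):
N: 0.15·a + 0.13·b = 99.8
K₂O: 0.02·a + 0.44·b = 102
From row1: a = (99.8 − 0.13·b) / 0.15.
Into row2: 0.02·(99.8 − 0.13·b)/0.15 + 0.44·b = 102 → b = 209.842, a = 483.47003.

483.47 lb product A, 209.84 lb potassium nitrate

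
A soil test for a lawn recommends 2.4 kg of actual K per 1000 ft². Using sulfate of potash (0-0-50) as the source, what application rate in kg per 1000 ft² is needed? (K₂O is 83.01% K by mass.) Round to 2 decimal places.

As K₂O: 2.4 / 0.8301 = 2.89122 kg per 1000 ft².
Product per 1000 ft² = 2.89122 / 50% = 5.78244 kg.

5.78 kg of product per thousand sq ft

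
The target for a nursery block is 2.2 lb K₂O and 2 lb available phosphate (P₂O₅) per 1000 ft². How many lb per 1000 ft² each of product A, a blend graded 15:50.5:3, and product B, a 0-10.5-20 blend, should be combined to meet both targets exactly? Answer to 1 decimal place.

1.7 lb product A, 10.7 lb product B

Per-1000 ft² balance (a = product A, b = product B):
K₂O: 0.03·a + 0.2·b = 2.2
P₂O₅: 0.505·a + 0.105·b = 2
Solving simultaneously: a = 1.72713, b = 10.7409.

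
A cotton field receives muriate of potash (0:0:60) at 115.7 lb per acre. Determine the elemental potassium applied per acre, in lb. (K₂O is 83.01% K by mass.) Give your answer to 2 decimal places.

57.63 lb K per acre

K₂O per acre = 115.7 × 60% = 69.42 lb.
Elemental K = 69.42 × 0.8301 = 57.6255 lb per acre.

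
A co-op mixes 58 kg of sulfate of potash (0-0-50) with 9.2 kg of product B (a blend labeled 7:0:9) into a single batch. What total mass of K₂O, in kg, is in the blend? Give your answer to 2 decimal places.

29.83 kg K₂O

K₂O mass = 50%×58 + 9%×9.2 = 29.828 kg.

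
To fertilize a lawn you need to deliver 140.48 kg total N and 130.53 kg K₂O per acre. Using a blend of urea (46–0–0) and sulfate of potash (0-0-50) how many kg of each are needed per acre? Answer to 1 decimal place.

Per-acre balance (a = urea, b = sulfate of potash):
N: 0.46·a + 0·b = 140.48
K₂O: 0·a + 0.5·b = 130.53
Solving simultaneously: a = 305.391, b = 261.06.

305.4 kg urea, 261.1 kg sulfate of potash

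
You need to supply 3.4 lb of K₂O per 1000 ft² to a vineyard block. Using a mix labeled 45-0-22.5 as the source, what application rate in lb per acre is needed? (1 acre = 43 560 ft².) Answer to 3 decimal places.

Product per 1000 ft² = 3.4 / 22.5% = 15.1111 lb.
Convert to per acre: 15.1111 × 43.56 = 658.24 lb.

658.240 lb of product per acre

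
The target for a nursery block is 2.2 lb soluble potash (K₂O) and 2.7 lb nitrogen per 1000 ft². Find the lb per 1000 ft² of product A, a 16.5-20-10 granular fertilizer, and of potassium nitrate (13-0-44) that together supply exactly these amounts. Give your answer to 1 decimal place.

15.1 lb product A, 1.6 lb potassium nitrate

With a, b = lb per 1000 ft² of product A and potassium nitrate:
K₂O: 0.1·a + 0.44·b = 2.2
N: 0.165·a + 0.13·b = 2.7
Solving simultaneously: a = 15.1342, b = 1.5604.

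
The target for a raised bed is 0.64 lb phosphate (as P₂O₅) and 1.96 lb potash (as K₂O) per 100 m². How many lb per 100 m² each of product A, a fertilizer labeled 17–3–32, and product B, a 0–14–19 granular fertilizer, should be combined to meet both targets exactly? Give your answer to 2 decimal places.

With a, b = lb per 100 m² of product A and product B:
P₂O₅: 0.03·a + 0.14·b = 0.64
K₂O: 0.32·a + 0.19·b = 1.96
Eliminate b: (row1) − 0.14/0.19·(row2) → -0.205789·a = -0.804211, so a = 3.90793.
Then b = (1.96 − 0.32·3.90793) / 0.19 = 3.73402.

3.91 lb product A, 3.73 lb product B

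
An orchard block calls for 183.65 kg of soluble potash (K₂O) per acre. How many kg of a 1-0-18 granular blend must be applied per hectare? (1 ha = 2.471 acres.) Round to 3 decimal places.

Product per acre = 183.65 / 18% = 1020.28 kg.
Convert to per hectare: 1020.28 × 2.471 = 2521.1064 kg.

2521.106 kg of product per hectare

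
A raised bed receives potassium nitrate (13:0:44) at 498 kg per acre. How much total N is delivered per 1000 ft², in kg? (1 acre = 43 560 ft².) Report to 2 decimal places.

1.49 kg N per thousand sq ft

nitrogen per acre = 498 × 13% = 64.74 kg.
Convert to per 1000 ft²: 64.74 × 0.0229568 = 1.48623 kg.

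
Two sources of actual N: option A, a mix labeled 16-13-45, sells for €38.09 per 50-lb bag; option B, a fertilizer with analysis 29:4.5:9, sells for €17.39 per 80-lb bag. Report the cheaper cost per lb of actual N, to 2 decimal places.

€0.75 per lb N (option B)

option A: N per bag = 50 × 16% = 8 lb; cost = 38.09 / 8 = €4.7613/lb N.
option B: N per bag = 80 × 29% = 23.2 lb; cost = 17.39 / 23.2 = €0.7496/lb N.
option B is cheaper.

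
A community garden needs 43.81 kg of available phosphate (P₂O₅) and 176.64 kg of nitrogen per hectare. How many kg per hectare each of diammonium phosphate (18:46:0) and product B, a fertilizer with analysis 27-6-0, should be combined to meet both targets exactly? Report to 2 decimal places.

With a, b = kg per hectare of diammonium phosphate and product B:
P₂O₅: 0.46·a + 0.06·b = 43.81
N: 0.18·a + 0.27·b = 176.64
Solving simultaneously: a = 10.8492, b = 646.989.

10.85 kg diammonium phosphate, 646.99 kg product B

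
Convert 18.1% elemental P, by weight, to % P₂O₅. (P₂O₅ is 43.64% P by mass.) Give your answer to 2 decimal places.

%P₂O₅ = 18.1 / 0.4364 = 41.4757%.

41.48% P₂O₅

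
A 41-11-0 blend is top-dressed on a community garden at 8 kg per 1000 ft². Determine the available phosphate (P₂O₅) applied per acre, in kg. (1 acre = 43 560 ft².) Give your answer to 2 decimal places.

P₂O₅ per 1000 ft² = 8 × 11% = 0.88 kg.
Convert to per acre: 0.88 × 43.56 = 38.3328 kg.

38.33 kg P₂O₅ per acre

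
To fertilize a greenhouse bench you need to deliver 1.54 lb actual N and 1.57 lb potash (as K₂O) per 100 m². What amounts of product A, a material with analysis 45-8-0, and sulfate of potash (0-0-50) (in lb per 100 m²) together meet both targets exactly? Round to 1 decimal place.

Per-100 m² balance (a = product A, b = sulfate of potash):
N: 0.45·a + 0·b = 1.54
K₂O: 0·a + 0.5·b = 1.57
Solving simultaneously: a = 3.42222, b = 3.14.

3.4 lb product A, 3.1 lb sulfate of potash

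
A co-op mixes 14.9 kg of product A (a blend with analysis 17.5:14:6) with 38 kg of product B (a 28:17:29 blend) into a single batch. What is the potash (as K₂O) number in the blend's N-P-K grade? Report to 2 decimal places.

Total mass = 14.9 + 38 = 52.9 kg.
K₂O mass = 6%×14.9 + 29%×38 = 11.914 kg.
% K₂O = 11.914 / 52.9 = 22.5217%.

22.52% K₂O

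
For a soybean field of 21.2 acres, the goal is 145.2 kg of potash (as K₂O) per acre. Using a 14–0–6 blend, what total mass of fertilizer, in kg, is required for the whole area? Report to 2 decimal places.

51304.00 kg

Product per acre = 145.2 / 6% = 2420 kg.
Total product = 2420 × 21.2 = 51304 kg.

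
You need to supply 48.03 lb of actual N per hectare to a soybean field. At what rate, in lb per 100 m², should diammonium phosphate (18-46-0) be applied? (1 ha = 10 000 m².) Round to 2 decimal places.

Product per hectare = 48.03 / 18% = 266.833 lb.
Convert to per 100 m²: 266.833 × 0.01 = 2.66833 lb.

2.67 lb of product per hundred sq m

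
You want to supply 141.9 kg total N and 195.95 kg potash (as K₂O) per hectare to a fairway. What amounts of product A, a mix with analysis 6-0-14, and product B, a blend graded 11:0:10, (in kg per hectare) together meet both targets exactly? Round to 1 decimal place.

With a, b = kg per hectare of product A and product B:
N: 0.06·a + 0.11·b = 141.9
K₂O: 0.14·a + 0.1·b = 195.95
Solving simultaneously: a = 783.457, b = 862.66.

783.5 kg product A, 862.7 kg product B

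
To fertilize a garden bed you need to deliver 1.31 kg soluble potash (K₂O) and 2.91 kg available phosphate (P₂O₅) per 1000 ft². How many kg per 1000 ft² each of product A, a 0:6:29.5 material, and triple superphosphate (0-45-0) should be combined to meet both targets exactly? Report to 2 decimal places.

4.44 kg product A, 5.87 kg triple superphosphate

Let a = kg of product A, b = kg of triple superphosphate (per 1000 ft²).
K₂O: 0.295·a + 0·b = 1.31
P₂O₅: 0.06·a + 0.45·b = 2.91
Eliminate b: (row1) − 0/0.45·(row2) → 0.295·a = 1.31, so a = 4.44068.
Then b = (2.91 − 0.06·4.44068) / 0.45 = 5.87458.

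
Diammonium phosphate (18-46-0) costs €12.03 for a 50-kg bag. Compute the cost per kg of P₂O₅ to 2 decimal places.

P₂O₅ in bag = 50 × 46% = 23 kg.
Cost per kg P₂O₅ = €12.03 / 23 = €0.5230.

€0.52 per kg P₂O₅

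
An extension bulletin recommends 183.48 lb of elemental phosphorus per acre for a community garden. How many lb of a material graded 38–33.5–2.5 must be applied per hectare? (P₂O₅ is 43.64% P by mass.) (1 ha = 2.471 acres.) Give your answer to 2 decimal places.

As P₂O₅: 183.48 / 0.4364 = 420.44 lb per acre.
Product per acre = 420.44 / 33.5% = 1255.04 lb.
Convert to per hectare: 1255.04 × 2.471 = 3101.215 lb.

3101.22 lb of product per hectare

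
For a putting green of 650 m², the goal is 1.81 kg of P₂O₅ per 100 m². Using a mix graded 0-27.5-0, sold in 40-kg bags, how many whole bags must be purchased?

2 bags

Product per 100 m² = 1.81 / 27.5% = 6.58182 kg.
Total product = 6.58182 × 650 / 100 = 42.7818 kg.
Bags = ⌈42.7818 / 40⌉ = 2.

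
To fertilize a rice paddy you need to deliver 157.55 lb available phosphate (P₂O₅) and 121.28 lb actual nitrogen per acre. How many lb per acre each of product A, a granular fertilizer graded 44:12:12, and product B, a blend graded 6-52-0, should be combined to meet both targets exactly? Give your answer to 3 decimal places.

241.934 lb product A, 247.150 lb product B

Let a = lb of product A, b = lb of product B (per acre).
P₂O₅: 0.12·a + 0.52·b = 157.55
N: 0.44·a + 0.06·b = 121.28
Solving simultaneously: a = 241.9341, b = 247.1498.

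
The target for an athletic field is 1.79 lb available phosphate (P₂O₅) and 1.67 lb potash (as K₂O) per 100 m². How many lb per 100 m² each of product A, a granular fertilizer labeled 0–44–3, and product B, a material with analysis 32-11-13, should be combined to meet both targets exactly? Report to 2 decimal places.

Per-100 m² balance (a = product A, b = product B):
P₂O₅: 0.44·a + 0.11·b = 1.79
K₂O: 0.03·a + 0.13·b = 1.67
Eliminate a: (row1) − 0.44/0.03·(row2) → -1.79667·b = -22.7033, so b = 12.6364.
Back-substitute: a = (1.79 − 0.11·12.6364) / 0.44 = 0.909091.

0.91 lb product A, 12.64 lb product B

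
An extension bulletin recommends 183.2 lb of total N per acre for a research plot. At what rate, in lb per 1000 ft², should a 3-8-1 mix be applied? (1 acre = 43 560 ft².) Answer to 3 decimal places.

Product per acre = 183.2 / 3% = 6106.67 lb.
Convert to per 1000 ft²: 6106.67 × 0.0229568 = 140.1898 lb.

140.190 lb of product per thousand sq ft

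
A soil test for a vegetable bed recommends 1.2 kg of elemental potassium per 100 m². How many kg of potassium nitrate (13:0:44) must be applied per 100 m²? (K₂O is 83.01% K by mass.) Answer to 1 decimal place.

As K₂O: 1.2 / 0.8301 = 1.44561 kg per 100 m².
Product per 100 m² = 1.44561 / 44% = 3.28547 kg.

3.3 kg of product per hundred sq m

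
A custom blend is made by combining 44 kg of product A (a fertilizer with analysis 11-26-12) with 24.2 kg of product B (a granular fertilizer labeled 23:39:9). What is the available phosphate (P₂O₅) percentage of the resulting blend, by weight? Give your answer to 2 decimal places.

30.61% P₂O₅

Total mass = 44 + 24.2 = 68.2 kg.
P₂O₅ mass = 26%×44 + 39%×24.2 = 20.878 kg.
% P₂O₅ = 20.878 / 68.2 = 30.6129%.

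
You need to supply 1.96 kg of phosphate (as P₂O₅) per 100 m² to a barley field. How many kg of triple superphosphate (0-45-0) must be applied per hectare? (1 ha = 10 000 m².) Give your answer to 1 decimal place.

Product per 100 m² = 1.96 / 45% = 4.35556 kg.
Convert to per hectare: 4.35556 × 100 = 435.556 kg.

435.6 kg of product per hectare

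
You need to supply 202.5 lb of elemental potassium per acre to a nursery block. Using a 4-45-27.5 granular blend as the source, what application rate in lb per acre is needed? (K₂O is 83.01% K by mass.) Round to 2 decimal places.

887.08 lb of product per acre

As K₂O: 202.5 / 0.8301 = 243.947 lb per acre.
Product per acre = 243.947 / 27.5% = 887.078 lb.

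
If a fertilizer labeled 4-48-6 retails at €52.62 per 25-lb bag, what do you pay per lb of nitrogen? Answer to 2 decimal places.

N in bag = 25 × 4% = 1 lb.
Cost per lb N = €52.62 / 1 = €52.6200.

€52.62 per lb N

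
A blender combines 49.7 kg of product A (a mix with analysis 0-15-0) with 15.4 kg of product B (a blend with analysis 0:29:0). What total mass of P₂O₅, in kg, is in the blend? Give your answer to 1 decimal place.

11.9 kg P₂O₅

P₂O₅ mass = 15%×49.7 + 29%×15.4 = 11.921 kg.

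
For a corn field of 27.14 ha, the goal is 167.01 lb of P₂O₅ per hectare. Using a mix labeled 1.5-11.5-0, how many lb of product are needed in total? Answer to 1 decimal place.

Product per hectare = 167.01 / 11.5% = 1452.26 lb.
Total product = 1452.26 × 27.14 = 39414.36 lb.

39414.4 lb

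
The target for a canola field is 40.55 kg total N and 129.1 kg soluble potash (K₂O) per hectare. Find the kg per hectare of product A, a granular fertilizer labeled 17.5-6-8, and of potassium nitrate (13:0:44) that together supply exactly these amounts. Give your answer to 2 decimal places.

Let a = kg of product A, b = kg of potassium nitrate (per hectare).
N: 0.175·a + 0.13·b = 40.55
K₂O: 0.08·a + 0.44·b = 129.1
Eliminate b: (row1) − 0.13/0.44·(row2) → 0.151364·a = 2.40682, so a = 15.9009.
Then b = (129.1 − 0.08·15.9009) / 0.44 = 290.518.

15.90 kg product A, 290.52 kg potassium nitrate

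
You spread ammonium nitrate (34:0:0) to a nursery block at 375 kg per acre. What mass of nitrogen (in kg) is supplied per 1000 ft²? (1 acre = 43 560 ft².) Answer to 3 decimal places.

2.927 kg N per thousand sq ft

nitrogen per acre = 375 × 34% = 127.5 kg.
Convert to per 1000 ft²: 127.5 × 0.0229568 = 2.926997 kg.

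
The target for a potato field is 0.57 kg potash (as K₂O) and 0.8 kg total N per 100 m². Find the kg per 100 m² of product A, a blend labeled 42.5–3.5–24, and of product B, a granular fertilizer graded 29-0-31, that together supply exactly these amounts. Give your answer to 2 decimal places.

With a, b = kg per 100 m² of product A and product B:
K₂O: 0.24·a + 0.31·b = 0.57
N: 0.425·a + 0.29·b = 0.8
Solving simultaneously: a = 1.33065, b = 0.808528.

1.33 kg product A, 0.81 kg product B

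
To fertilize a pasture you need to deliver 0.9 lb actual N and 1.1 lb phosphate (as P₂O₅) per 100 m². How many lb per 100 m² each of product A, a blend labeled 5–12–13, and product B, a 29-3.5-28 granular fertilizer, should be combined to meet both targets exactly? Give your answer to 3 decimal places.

8.699 lb product A, 1.604 lb product B

Per-100 m² balance (a = product A, b = product B):
N: 0.05·a + 0.29·b = 0.9
P₂O₅: 0.12·a + 0.035·b = 1.1
Eliminate b: (row1) − 0.29/0.035·(row2) → -0.944286·a = -8.21429, so a = 8.69894.
Then b = (1.1 − 0.12·8.69894) / 0.035 = 1.60363.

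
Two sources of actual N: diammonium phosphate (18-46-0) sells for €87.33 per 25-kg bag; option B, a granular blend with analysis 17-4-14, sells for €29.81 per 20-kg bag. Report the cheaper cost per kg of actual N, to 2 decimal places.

diammonium phosphate: N per bag = 25 × 18% = 4.5 kg; cost = 87.33 / 4.5 = €19.4067/kg N.
option B: N per bag = 20 × 17% = 3.4 kg; cost = 29.81 / 3.4 = €8.7676/kg N.
option B is cheaper.

€8.77 per kg N (option B)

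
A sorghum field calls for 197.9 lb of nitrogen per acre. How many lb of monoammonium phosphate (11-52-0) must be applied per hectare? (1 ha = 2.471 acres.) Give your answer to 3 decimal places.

Product per acre = 197.9 / 11% = 1799.09 lb.
Convert to per hectare: 1799.09 × 2.471 = 4445.5536 lb.

4445.554 lb of product per hectare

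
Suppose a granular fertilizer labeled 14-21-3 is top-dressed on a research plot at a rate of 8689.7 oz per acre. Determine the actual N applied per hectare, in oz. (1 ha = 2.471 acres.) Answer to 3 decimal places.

nitrogen per acre = 8689.7 × 14% = 1216.56 oz.
Convert to per hectare: 1216.56 × 2.471 = 3006.1148 oz.

3006.115 oz N per hectare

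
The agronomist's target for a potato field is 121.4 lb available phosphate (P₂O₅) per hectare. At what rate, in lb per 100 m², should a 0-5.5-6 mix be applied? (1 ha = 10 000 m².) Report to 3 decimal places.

Product per hectare = 121.4 / 5.5% = 2207.27 lb.
Convert to per 100 m²: 2207.27 × 0.01 = 22.0727 lb.

22.073 lb of product per hundred sq m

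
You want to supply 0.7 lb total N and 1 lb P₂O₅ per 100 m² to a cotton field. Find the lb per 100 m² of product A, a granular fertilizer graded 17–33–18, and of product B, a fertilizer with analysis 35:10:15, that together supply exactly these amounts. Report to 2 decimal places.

2.84 lb product A, 0.62 lb product B

With a, b = lb per 100 m² of product A and product B:
N: 0.17·a + 0.35·b = 0.7
P₂O₅: 0.33·a + 0.1·b = 1
From row1: a = (0.7 − 0.35·b) / 0.17.
Into row2: 0.33·(0.7 − 0.35·b)/0.17 + 0.1·b = 1 → b = 0.619289, a = 2.84264.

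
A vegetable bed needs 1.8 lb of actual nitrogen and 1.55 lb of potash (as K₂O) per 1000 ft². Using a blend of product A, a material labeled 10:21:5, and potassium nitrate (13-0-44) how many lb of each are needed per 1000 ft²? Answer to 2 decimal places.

Let a = lb of product A, b = lb of potassium nitrate (per 1000 ft²).
N: 0.1·a + 0.13·b = 1.8
K₂O: 0.05·a + 0.44·b = 1.55
Eliminate b: (row1) − 0.13/0.44·(row2) → 0.0852273·a = 1.34205, so a = 15.7467.
Then b = (1.55 − 0.05·15.7467) / 0.44 = 1.73333.

15.75 lb product A, 1.73 lb potassium nitrate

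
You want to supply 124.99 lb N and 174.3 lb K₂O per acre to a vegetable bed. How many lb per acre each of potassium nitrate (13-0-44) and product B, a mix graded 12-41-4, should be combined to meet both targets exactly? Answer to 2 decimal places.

334.38 lb potassium nitrate, 679.34 lb product B

Per-acre balance (a = potassium nitrate, b = product B):
N: 0.13·a + 0.12·b = 124.99
K₂O: 0.44·a + 0.04·b = 174.3
Solving simultaneously: a = 334.378, b = 679.3403.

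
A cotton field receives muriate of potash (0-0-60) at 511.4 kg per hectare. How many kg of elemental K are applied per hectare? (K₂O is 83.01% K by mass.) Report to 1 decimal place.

K₂O per hectare = 511.4 × 60% = 306.84 kg.
Elemental K = 306.84 × 0.8301 = 254.708 kg per hectare.

254.7 kg K per hectare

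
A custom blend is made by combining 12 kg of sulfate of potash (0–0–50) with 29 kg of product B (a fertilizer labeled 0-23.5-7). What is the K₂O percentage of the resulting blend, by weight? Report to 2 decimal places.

19.59% K₂O

Total mass = 12 + 29 = 41 kg.
K₂O mass = 50%×12 + 7%×29 = 8.03 kg.
% K₂O = 8.03 / 41 = 19.5854%.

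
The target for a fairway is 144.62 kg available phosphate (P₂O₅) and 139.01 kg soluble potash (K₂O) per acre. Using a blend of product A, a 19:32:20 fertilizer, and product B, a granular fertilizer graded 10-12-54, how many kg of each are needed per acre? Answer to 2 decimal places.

Let a = kg of product A, b = kg of product B (per acre).
P₂O₅: 0.32·a + 0.12·b = 144.62
K₂O: 0.2·a + 0.54·b = 139.01
Eliminate b: (row1) − 0.12/0.54·(row2) → 0.275556·a = 113.729, so a = 412.726.
Then b = (139.01 − 0.2·412.726) / 0.54 = 104.5645.

412.73 kg product A, 104.56 kg product B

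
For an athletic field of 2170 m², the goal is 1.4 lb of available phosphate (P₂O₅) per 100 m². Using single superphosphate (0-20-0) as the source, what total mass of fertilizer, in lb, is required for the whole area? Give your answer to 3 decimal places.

151.900 lb

Product per 100 m² = 1.4 / 20% = 7 lb.
Total product = 7 × 2170 / 100 = 151.9 lb.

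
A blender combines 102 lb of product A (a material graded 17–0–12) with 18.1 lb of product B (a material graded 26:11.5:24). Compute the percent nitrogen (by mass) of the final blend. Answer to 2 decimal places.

Total mass = 102 + 18.1 = 120.1 lb.
N mass = 17%×102 + 26%×18.1 = 22.046 lb.
% N = 22.046 / 120.1 = 18.3564%.

18.36% N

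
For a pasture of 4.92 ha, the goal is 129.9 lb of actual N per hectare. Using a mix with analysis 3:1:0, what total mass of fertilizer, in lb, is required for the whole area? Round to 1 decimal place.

Product per hectare = 129.9 / 3% = 4330 lb.
Total product = 4330 × 4.92 = 21303.6 lb.

21303.6 lb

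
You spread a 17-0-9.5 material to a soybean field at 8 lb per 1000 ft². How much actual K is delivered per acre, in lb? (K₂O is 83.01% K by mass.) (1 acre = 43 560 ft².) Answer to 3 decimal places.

27.481 lb K per acre

K₂O per 1000 ft² = 8 × 9.5% = 0.76 lb.
Elemental K = 0.76 × 0.8301 = 0.630876 lb per 1000 ft².
Convert to per acre: 0.630876 × 43.56 = 27.48096 lb.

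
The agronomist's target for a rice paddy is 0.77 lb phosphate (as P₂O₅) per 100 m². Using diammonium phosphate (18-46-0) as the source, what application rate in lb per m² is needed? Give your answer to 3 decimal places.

Product per 100 m² = 0.77 / 46% = 1.67391 lb.
Convert to per m²: 1.67391 × 0.01 = 0.0167391 lb.

0.017 lb of product per sq m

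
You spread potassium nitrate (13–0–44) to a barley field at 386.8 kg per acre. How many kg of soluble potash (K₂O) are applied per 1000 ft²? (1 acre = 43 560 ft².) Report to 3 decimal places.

3.907 kg K₂O per thousand sq ft

K₂O per acre = 386.8 × 44% = 170.192 kg.
Convert to per 1000 ft²: 170.192 × 0.0229568 = 3.90707 kg.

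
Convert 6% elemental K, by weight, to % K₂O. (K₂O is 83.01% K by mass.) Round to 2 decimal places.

7.23% K₂O

%K₂O = 6 / 0.8301 = 7.22804%.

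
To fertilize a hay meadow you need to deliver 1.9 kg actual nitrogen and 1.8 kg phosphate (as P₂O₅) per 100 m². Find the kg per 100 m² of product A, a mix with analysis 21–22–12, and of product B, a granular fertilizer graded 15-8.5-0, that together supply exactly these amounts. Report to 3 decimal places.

7.162 kg product A, 2.640 kg product B

With a, b = kg per 100 m² of product A and product B:
N: 0.21·a + 0.15·b = 1.9
P₂O₅: 0.22·a + 0.085·b = 1.8
Solving simultaneously: a = 7.16172, b = 2.64026.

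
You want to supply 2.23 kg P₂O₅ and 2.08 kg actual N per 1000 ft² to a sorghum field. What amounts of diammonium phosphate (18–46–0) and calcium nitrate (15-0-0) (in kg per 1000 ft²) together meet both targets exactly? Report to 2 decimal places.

Let a = kg of diammonium phosphate, b = kg of calcium nitrate (per 1000 ft²).
P₂O₅: 0.46·a + 0·b = 2.23
N: 0.18·a + 0.15·b = 2.08
Solving simultaneously: a = 4.84783, b = 8.04928.

4.85 kg diammonium phosphate, 8.05 kg calcium nitrate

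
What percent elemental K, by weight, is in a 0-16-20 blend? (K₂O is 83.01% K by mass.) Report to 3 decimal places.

16.602% K

%K = 20 × 0.8301 = 16.602%.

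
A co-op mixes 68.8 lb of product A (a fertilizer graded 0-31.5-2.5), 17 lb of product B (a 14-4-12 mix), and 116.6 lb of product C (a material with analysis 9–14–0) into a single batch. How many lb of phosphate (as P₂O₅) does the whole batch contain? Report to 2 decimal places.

P₂O₅ mass = 31.5%×68.8 + 4%×17 + 14%×116.6 = 38.676 lb.

38.68 lb P₂O₅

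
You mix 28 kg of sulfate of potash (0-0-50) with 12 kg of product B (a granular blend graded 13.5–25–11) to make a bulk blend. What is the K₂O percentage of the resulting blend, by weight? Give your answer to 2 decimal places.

38.30% K₂O

Total mass = 28 + 12 = 40 kg.
K₂O mass = 50%×28 + 11%×12 = 15.32 kg.
% K₂O = 15.32 / 40 = 38.3%.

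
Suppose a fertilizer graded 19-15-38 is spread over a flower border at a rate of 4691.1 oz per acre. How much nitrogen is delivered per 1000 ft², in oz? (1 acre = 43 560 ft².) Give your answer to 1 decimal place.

20.5 oz N per thousand sq ft

nitrogen per acre = 4691.1 × 19% = 891.309 oz.
Convert to per 1000 ft²: 891.309 × 0.0229568 = 20.4616 oz.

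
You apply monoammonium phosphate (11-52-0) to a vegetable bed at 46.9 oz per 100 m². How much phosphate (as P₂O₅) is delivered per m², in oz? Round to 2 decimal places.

0.24 oz P₂O₅ per sq m

P₂O₅ per 100 m² = 46.9 × 52% = 24.388 oz.
Convert to per m²: 24.388 × 0.01 = 0.24388 oz.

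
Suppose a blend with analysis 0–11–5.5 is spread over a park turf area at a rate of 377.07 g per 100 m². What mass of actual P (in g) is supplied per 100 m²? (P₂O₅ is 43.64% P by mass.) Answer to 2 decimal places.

P₂O₅ per 100 m² = 377.07 × 11% = 41.4777 g.
Elemental P = 41.4777 × 0.4364 = 18.1009 g per 100 m².

18.10 g P per hundred sq m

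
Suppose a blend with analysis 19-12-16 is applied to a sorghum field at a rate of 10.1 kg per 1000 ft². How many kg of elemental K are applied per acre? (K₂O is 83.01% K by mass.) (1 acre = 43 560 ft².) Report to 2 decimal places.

K₂O per 1000 ft² = 10.1 × 16% = 1.616 kg.
Elemental K = 1.616 × 0.8301 = 1.34144 kg per 1000 ft².
Convert to per acre: 1.34144 × 43.56 = 58.4332 kg.

58.43 kg K per acre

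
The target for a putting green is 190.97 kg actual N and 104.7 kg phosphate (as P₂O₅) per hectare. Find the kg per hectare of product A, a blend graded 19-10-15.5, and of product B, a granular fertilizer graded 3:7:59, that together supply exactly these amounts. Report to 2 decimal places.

992.90 kg product A, 77.28 kg product B

Per-hectare balance (a = product A, b = product B):
N: 0.19·a + 0.03·b = 190.97
P₂O₅: 0.1·a + 0.07·b = 104.7
Eliminate a: (row1) − 0.19/0.1·(row2) → -0.103·b = -7.96, so b = 77.2816.
Back-substitute: a = (190.97 − 0.03·77.2816) / 0.19 = 992.903.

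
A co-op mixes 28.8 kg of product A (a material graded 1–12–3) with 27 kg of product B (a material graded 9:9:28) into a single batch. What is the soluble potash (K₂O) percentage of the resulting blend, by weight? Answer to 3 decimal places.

Total mass = 28.8 + 27 = 55.8 kg.
K₂O mass = 3%×28.8 + 28%×27 = 8.424 kg.
% K₂O = 8.424 / 55.8 = 15.0968%.

15.097% K₂O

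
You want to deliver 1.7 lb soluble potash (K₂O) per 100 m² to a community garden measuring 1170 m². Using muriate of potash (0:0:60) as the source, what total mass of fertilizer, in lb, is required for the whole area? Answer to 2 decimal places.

Product per 100 m² = 1.7 / 60% = 2.83333 lb.
Total product = 2.83333 × 1170 / 100 = 33.15 lb.

33.15 lb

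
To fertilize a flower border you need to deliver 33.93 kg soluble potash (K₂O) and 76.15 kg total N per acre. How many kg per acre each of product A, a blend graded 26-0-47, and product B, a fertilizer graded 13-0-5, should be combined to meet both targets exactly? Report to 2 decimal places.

12.54 kg product A, 560.68 kg product B

With a, b = kg per acre of product A and product B:
K₂O: 0.47·a + 0.05·b = 33.93
N: 0.26·a + 0.13·b = 76.15
Eliminate b: (row1) − 0.05/0.13·(row2) → 0.37·a = 4.64154, so a = 12.5447.
Then b = (76.15 − 0.26·12.5447) / 0.13 = 560.6798.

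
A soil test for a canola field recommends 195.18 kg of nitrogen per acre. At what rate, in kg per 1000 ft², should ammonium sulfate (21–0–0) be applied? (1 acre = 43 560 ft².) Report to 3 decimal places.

Product per acre = 195.18 / 21% = 929.429 kg.
Convert to per 1000 ft²: 929.429 × 0.0229568 = 21.3367 kg.

21.337 kg of product per thousand sq ft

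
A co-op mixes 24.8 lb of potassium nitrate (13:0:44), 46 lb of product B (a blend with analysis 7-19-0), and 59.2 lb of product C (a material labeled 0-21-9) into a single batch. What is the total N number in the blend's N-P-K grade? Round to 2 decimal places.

4.96% N

Total mass = 24.8 + 46 + 59.2 = 130 lb.
N mass = 13%×24.8 + 7%×46 + 0%×59.2 = 6.444 lb.
% N = 6.444 / 130 = 4.95692%.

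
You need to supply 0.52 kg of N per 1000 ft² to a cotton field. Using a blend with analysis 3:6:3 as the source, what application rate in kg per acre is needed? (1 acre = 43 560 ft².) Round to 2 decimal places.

Product per 1000 ft² = 0.52 / 3% = 17.3333 kg.
Convert to per acre: 17.3333 × 43.56 = 755.04 kg.

755.04 kg of product per acre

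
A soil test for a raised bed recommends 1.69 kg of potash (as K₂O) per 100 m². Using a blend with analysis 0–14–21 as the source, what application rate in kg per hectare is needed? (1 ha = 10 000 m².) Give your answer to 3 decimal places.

804.762 kg of product per hectare

Product per 100 m² = 1.69 / 21% = 8.04762 kg.
Convert to per hectare: 8.04762 × 100 = 804.7619 kg.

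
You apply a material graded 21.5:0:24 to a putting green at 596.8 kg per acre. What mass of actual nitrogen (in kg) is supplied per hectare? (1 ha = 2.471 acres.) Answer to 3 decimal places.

317.059 kg N per hectare

nitrogen per acre = 596.8 × 21.5% = 128.312 kg.
Convert to per hectare: 128.312 × 2.471 = 317.05895 kg.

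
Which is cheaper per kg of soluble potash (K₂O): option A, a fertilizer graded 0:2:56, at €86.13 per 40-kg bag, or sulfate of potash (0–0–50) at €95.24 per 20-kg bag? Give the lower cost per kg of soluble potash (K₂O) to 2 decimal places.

option A: K₂O per bag = 40 × 56% = 22.4 kg; cost = 86.13 / 22.4 = €3.8451/kg K₂O.
sulfate of potash: K₂O per bag = 20 × 50% = 10 kg; cost = 95.24 / 10 = €9.5240/kg K₂O.
option A is cheaper.

€3.85 per kg K₂O (option A)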